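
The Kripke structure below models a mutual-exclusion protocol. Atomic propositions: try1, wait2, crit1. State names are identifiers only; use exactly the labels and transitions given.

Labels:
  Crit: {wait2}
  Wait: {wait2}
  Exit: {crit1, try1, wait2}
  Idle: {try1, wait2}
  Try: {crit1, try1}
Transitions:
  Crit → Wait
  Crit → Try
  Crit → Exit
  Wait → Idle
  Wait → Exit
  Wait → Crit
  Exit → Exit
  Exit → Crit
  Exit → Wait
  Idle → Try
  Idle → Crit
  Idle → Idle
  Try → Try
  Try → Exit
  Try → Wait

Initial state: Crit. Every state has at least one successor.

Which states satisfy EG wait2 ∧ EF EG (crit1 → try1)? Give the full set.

{Crit, Wait, Exit, Idle}

States satisfying wait2: {Crit, Wait, Exit, Idle}.
States satisfying EG wait2: {Crit, Wait, Exit, Idle}.
States satisfying EG (crit1 → try1): {Crit, Wait, Exit, Idle, Try}.
States satisfying EF EG (crit1 → try1): {Crit, Wait, Exit, Idle, Try}.
States satisfying EG wait2 ∧ EF EG (crit1 → try1): {Crit, Wait, Exit, Idle}.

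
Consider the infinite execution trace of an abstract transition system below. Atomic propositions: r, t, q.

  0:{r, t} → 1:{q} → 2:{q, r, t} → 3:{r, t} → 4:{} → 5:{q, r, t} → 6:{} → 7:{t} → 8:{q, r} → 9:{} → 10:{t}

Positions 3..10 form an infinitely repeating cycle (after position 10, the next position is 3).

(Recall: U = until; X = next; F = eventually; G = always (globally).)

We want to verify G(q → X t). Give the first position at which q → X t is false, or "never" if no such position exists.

Check q → X t at each position in order: 0 ✓, 1 ✓, 2 ✓, 3 ✓, 4 ✓.
At position 5 the labels are {q, r, t} and the next position 6 has {}, so q → X t is false there. This is the first violation.

5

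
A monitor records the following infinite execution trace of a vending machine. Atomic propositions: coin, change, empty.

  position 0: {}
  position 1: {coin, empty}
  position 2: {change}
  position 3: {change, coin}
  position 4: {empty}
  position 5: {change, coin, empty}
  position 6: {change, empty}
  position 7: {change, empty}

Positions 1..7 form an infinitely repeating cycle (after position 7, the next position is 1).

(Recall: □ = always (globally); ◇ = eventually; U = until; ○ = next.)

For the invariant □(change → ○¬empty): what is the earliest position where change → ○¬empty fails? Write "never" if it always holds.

3

Check change → ○¬empty at each position in order: 0 ✓, 1 ✓, 2 ✓.
At position 3 the labels are {change, coin} and the next position 4 has {empty}, so change → ○¬empty is false there. This is the first violation.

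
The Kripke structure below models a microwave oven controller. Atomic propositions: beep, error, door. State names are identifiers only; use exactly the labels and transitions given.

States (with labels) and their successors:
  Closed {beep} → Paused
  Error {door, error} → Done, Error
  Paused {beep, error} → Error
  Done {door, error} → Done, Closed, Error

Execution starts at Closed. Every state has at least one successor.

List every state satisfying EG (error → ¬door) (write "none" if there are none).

States satisfying error → ¬door: {Closed, Paused}.
States satisfying EG (error → ¬door): ∅.

none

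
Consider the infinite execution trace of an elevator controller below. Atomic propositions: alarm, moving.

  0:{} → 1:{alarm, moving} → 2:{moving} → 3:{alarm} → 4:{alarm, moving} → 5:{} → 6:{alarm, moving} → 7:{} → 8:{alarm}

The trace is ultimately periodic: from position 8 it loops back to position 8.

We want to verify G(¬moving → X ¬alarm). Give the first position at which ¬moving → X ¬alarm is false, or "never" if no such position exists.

0

At position 0 the labels are {} and the next position 1 has {alarm, moving}, so ¬moving → X ¬alarm is false there. This is the first violation.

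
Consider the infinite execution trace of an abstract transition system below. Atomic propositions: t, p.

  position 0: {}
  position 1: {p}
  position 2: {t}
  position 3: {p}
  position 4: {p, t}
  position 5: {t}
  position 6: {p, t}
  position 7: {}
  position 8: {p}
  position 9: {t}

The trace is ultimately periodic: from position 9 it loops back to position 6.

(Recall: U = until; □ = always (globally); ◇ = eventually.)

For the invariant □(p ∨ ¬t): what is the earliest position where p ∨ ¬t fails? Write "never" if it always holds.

2

Check p ∨ ¬t at each position in order: 0 ✓, 1 ✓.
At position 2 the labels are {t}, so p ∨ ¬t is false there. This is the first violation.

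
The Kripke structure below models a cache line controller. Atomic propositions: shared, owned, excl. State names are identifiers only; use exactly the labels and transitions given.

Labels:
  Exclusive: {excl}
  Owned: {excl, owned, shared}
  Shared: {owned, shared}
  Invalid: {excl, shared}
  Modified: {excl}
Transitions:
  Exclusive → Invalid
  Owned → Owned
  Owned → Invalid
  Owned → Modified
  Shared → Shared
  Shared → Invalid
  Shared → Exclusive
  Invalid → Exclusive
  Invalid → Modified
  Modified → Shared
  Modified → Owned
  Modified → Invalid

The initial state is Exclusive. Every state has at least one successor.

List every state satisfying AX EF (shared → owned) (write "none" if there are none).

States satisfying EF (shared → owned): {Exclusive, Owned, Shared, Invalid, Modified}.
States satisfying AX EF (shared → owned): {Exclusive, Owned, Shared, Invalid, Modified}.

{Exclusive, Owned, Shared, Invalid, Modified}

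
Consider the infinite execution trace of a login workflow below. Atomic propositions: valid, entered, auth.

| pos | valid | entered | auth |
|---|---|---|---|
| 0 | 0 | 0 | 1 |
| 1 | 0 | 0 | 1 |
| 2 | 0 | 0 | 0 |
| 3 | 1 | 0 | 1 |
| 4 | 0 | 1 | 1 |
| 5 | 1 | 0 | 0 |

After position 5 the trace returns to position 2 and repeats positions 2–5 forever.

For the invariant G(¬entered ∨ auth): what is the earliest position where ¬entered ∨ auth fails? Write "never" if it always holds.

never

¬entered ∨ auth holds at every position 0..5, and those are all the positions the trace ever visits, so the invariant G(¬entered ∨ auth) is never violated.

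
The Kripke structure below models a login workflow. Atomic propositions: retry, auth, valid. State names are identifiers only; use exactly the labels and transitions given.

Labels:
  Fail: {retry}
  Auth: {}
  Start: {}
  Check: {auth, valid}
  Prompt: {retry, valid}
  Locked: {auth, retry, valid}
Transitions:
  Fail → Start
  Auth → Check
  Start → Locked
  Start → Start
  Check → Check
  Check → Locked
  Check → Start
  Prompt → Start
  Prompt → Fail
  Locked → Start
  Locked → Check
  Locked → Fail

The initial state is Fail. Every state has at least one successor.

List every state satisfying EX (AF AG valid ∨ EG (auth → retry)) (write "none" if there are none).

{Fail, Start, Check, Prompt, Locked}

States satisfying AF AG valid ∨ EG (auth → retry): {Fail, Start, Prompt, Locked}.
States satisfying EX (AF AG valid ∨ EG (auth → retry)): {Fail, Start, Check, Prompt, Locked}.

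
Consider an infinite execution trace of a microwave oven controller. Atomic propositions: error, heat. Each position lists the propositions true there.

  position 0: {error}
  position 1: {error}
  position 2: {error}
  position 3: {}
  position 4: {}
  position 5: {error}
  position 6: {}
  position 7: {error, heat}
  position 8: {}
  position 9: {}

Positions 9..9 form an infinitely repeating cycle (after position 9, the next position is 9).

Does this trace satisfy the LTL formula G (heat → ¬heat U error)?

Holds

heat → ¬heat U error holds at every position 0..9, and those are all positions ever visited, so G (heat → ¬heat U error) holds.
Positions where heat holds: 7.
Check ¬heat U error at each: 7→ok.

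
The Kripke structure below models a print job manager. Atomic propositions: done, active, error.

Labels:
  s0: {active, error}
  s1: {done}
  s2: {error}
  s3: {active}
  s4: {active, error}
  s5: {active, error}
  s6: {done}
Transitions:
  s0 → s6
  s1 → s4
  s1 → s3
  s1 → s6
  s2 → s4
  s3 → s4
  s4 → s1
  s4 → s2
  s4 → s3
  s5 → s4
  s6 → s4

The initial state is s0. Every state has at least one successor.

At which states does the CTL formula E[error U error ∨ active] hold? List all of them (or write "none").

{s0, s2, s3, s4, s5}

States satisfying error: {s0, s2, s4, s5}.
States satisfying error ∨ active: {s0, s2, s3, s4, s5}.
States satisfying E[error U error ∨ active]: {s0, s2, s3, s4, s5}.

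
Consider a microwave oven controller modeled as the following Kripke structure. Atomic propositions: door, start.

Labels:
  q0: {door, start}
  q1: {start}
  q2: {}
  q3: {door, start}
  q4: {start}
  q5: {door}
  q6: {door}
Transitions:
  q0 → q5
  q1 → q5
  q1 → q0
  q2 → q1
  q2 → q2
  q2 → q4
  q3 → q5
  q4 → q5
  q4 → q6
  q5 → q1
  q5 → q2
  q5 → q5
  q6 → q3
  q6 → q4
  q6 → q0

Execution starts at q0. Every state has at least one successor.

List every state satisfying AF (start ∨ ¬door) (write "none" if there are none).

{q0, q1, q2, q3, q4, q6}

States satisfying start ∨ ¬door: {q0, q1, q2, q3, q4}.
States satisfying AF (start ∨ ¬door): {q0, q1, q2, q3, q4, q6}.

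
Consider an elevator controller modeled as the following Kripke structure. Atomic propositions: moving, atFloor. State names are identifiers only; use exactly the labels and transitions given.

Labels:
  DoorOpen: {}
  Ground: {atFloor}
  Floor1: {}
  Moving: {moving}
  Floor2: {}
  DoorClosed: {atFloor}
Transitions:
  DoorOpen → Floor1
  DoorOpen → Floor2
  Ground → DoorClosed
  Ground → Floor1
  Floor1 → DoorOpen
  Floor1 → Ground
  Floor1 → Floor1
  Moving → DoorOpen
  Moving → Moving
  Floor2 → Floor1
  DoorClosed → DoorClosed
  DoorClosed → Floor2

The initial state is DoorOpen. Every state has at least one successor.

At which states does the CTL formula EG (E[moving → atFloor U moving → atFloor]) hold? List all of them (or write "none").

{DoorOpen, Ground, Floor1, Floor2, DoorClosed}

States satisfying E[moving → atFloor U moving → atFloor]: {DoorOpen, Ground, Floor1, Floor2, DoorClosed}.
States satisfying EG (E[moving → atFloor U moving → atFloor]): {DoorOpen, Ground, Floor1, Floor2, DoorClosed}.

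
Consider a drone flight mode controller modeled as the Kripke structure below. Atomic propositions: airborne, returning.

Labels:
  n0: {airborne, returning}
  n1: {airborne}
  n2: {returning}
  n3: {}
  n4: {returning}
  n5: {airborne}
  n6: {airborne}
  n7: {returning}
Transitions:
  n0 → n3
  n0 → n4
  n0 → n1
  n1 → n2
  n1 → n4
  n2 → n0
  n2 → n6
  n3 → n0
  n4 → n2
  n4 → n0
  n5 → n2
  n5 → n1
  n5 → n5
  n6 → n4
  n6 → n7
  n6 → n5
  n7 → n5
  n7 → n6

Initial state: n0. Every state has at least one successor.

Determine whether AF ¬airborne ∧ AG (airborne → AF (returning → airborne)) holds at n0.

States satisfying ¬airborne: {n2, n3, n4, n7}.
States satisfying AF ¬airborne: {n0, n1, n2, n3, n4, n7}.
States satisfying airborne → AF (returning → airborne): {n0, n1, n2, n3, n4, n5, n6, n7}.
States satisfying AG (airborne → AF (returning → airborne)): {n0, n1, n2, n3, n4, n5, n6, n7}.
States satisfying AF ¬airborne ∧ AG (airborne → AF (returning → airborne)): {n0, n1, n2, n3, n4, n7}.
n0 ∈ Sat(AF ¬airborne ∧ AG (airborne → AF (returning → airborne))).

Satisfied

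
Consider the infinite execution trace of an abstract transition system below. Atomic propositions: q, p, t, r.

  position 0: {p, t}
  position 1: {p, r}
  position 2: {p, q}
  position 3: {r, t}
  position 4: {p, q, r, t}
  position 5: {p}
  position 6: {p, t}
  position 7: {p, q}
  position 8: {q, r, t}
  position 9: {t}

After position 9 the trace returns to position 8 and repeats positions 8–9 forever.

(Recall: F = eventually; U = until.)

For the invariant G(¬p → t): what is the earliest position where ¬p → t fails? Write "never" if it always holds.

¬p → t holds at every position 0..9, and those are all the positions the trace ever visits, so the invariant G(¬p → t) is never violated.

never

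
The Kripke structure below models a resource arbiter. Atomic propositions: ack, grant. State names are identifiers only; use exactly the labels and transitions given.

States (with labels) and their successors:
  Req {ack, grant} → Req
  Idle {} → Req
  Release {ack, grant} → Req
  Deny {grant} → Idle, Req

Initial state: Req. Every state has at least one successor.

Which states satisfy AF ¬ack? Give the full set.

States satisfying ¬ack: {Idle, Deny}.
States satisfying AF ¬ack: {Idle, Deny}.

{Idle, Deny}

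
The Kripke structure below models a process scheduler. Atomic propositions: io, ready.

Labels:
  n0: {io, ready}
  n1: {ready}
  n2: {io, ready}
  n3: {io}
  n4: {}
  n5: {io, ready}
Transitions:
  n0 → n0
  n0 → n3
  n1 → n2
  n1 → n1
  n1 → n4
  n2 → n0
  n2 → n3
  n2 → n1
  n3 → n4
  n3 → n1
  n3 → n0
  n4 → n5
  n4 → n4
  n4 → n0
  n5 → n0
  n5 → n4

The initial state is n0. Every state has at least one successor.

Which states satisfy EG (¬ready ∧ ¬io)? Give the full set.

{n4}

States satisfying ¬ready ∧ ¬io: {n4}.
States satisfying EG (¬ready ∧ ¬io): {n4}.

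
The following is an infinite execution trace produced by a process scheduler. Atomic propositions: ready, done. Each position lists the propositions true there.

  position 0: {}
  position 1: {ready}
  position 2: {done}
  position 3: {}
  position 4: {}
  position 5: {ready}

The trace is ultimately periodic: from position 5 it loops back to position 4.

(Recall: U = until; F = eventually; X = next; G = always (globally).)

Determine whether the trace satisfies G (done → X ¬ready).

Holds

done → X ¬ready holds at every position 0..5, and those are all positions ever visited, so G (done → X ¬ready) holds.
Positions where done holds: 2.
Check X ¬ready at each: 2→ok.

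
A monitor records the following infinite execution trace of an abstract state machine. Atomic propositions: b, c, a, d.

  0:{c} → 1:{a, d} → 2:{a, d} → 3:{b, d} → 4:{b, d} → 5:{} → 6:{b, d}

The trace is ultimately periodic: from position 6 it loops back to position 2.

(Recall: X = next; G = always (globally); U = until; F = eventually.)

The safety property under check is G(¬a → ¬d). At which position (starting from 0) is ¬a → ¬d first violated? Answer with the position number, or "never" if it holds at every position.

Check ¬a → ¬d at each position in order: 0 ✓, 1 ✓, 2 ✓.
At position 3 the labels are {b, d}, so ¬a → ¬d is false there. This is the first violation.

3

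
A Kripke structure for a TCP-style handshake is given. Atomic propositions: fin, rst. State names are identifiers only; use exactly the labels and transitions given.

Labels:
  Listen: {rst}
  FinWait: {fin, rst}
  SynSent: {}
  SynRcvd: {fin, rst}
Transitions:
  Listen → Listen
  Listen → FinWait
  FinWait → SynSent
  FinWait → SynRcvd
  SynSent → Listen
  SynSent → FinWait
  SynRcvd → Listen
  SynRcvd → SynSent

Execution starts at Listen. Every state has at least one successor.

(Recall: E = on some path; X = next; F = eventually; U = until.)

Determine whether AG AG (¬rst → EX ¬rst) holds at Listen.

No

States satisfying AG (¬rst → EX ¬rst): ∅.
States satisfying AG AG (¬rst → EX ¬rst): ∅.
FinWait is reachable from Listen and violates AG (¬rst → EX ¬rst), so AG fails at Listen.
Listen ∉ Sat(AG AG (¬rst → EX ¬rst)).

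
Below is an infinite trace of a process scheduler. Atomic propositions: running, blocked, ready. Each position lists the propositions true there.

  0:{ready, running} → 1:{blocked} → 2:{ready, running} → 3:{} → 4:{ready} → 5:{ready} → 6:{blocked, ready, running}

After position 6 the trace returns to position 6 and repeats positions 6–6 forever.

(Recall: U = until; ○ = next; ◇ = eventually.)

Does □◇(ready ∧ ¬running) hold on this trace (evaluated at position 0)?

Does not hold

◇(ready ∧ ¬running) must hold at every position from 0 onward. It fails at position 6, so □◇(ready ∧ ¬running) is false.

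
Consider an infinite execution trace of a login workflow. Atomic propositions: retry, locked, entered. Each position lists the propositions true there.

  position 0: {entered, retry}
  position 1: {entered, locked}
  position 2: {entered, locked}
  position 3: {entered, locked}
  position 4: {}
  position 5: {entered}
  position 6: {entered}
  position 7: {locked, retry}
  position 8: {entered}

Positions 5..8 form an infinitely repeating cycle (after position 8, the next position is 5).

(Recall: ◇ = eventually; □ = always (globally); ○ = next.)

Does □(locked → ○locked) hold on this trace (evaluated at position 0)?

Violated

locked → ○locked must hold at every position from 0 onward. It fails at position 3, so □(locked → ○locked) is false.
Positions where locked holds: 1, 2, 3, 7.
Check ○locked at each: 1→ok, 2→ok, 3→fails, 7→fails.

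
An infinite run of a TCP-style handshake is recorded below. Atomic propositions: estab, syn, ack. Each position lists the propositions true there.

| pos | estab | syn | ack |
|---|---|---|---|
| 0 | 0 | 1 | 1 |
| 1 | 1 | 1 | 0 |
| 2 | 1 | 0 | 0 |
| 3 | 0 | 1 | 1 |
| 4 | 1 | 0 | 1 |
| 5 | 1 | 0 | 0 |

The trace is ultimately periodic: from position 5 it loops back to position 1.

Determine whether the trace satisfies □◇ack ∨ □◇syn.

◇ack holds at every position 0..5, and those are all positions ever visited, so □◇ack holds.
◇syn holds at every position 0..5, and those are all positions ever visited, so □◇syn holds.
At position 0: □◇ack is true; □◇syn is true; so □◇ack ∨ □◇syn is true.

Satisfied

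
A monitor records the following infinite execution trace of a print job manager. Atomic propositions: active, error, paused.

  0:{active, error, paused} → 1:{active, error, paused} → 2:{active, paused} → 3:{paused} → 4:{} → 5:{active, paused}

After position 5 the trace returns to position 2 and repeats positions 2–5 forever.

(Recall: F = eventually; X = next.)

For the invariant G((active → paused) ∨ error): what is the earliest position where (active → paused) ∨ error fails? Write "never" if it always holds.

never

(active → paused) ∨ error holds at every position 0..5, and those are all the positions the trace ever visits, so the invariant G((active → paused) ∨ error) is never violated.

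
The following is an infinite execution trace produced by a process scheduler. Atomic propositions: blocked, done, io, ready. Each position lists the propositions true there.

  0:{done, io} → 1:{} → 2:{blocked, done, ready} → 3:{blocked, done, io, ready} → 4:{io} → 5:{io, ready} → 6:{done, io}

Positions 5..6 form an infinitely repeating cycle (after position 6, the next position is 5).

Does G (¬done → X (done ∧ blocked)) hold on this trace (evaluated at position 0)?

¬done → X (done ∧ blocked) must hold at every position from 0 onward. It fails at position 4, so G (¬done → X (done ∧ blocked)) is false.
Positions where ¬done holds: 1, 4, 5.
Check X (done ∧ blocked) at each: 1→ok, 4→fails, 5→fails.

Does not hold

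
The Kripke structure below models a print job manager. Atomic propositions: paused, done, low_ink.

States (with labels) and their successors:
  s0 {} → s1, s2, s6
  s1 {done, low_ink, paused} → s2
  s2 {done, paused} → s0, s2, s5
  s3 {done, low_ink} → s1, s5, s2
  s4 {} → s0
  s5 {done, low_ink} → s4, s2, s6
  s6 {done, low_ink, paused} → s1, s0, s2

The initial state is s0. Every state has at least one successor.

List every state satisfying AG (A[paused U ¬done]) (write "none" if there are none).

States satisfying A[paused U ¬done]: {s0, s4}.
States satisfying AG (A[paused U ¬done]): ∅.

none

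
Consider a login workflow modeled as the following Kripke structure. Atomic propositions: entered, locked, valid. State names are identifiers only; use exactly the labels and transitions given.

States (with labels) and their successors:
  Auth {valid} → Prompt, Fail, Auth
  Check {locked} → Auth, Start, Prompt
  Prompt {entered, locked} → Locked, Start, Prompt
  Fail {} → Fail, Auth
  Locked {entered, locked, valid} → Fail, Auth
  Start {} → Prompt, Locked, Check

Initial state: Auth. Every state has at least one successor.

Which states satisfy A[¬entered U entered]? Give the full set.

{Prompt, Locked}

States satisfying ¬entered: {Auth, Check, Fail, Start}.
States satisfying entered: {Prompt, Locked}.
States satisfying A[¬entered U entered]: {Prompt, Locked}.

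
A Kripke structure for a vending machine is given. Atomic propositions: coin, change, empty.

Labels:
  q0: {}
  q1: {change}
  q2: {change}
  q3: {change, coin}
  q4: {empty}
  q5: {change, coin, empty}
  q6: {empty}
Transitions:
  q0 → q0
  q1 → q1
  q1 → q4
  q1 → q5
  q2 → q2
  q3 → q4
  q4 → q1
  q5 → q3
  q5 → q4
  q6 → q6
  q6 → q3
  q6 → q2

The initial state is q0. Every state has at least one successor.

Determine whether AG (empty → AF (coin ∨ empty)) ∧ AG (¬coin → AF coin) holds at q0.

States satisfying empty → AF (coin ∨ empty): {q0, q1, q2, q3, q4, q5, q6}.
States satisfying AG (empty → AF (coin ∨ empty)): {q0, q1, q2, q3, q4, q5, q6}.
States satisfying ¬coin → AF coin: {q3, q5}.
States satisfying AG (¬coin → AF coin): ∅.
States satisfying AG (empty → AF (coin ∨ empty)) ∧ AG (¬coin → AF coin): ∅.
q0 ∉ Sat(AG (empty → AF (coin ∨ empty)) ∧ AG (¬coin → AF coin)).

No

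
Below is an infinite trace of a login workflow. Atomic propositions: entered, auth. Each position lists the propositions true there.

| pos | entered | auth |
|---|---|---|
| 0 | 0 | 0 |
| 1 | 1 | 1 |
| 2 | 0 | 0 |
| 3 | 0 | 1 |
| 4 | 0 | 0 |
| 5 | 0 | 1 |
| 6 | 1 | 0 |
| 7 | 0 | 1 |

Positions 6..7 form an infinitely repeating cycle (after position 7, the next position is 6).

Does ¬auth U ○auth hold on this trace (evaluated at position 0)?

Walking from position 0: ○auth first holds at position 0, and ¬auth holds at every earlier position along the way, so ¬auth U ○auth holds.

Satisfied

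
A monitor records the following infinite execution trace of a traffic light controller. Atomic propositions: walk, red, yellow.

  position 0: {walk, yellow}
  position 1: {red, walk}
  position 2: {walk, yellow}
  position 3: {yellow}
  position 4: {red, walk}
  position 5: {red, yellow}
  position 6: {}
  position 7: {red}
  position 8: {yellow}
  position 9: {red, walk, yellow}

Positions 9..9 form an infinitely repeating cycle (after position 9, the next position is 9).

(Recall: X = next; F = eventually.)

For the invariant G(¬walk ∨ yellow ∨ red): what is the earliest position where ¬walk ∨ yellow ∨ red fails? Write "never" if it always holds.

never

¬walk ∨ yellow ∨ red holds at every position 0..9, and those are all the positions the trace ever visits, so the invariant G(¬walk ∨ yellow ∨ red) is never violated.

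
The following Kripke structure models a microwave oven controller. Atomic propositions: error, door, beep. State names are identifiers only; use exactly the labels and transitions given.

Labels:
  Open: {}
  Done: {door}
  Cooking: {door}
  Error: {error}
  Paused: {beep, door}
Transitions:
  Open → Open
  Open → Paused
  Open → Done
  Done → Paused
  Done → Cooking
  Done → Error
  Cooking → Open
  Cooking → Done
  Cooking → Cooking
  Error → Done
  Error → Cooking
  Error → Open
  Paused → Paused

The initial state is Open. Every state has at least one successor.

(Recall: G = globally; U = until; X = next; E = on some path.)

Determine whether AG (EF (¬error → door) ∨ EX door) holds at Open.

States satisfying EF (¬error → door) ∨ EX door: {Open, Done, Cooking, Error, Paused}.
States satisfying AG (EF (¬error → door) ∨ EX door): {Open, Done, Cooking, Error, Paused}.
Every state reachable from Open satisfies EF (¬error → door) ∨ EX door.
Open ∈ Sat(AG (EF (¬error → door) ∨ EX door)).

Satisfied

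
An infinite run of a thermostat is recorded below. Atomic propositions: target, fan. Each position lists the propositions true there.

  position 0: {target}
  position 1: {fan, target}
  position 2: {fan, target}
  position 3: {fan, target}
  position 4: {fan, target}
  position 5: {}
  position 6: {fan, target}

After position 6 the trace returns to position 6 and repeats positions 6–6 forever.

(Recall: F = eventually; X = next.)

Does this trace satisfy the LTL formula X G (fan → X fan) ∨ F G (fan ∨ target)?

The position after 0 is 1; G (fan → X fan) is false there.
G (fan ∨ target) holds at position 6, which is reachable from 0, so F G (fan ∨ target) holds.
At position 0: X G (fan → X fan) is false; F G (fan ∨ target) is true; so X G (fan → X fan) ∨ F G (fan ∨ target) is true.

Yes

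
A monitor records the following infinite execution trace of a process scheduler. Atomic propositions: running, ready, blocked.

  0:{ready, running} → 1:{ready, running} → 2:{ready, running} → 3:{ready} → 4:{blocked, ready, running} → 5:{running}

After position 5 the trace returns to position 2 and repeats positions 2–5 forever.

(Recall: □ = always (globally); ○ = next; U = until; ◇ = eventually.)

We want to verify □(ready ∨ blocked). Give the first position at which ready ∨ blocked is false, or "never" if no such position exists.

5

Check ready ∨ blocked at each position in order: 0 ✓, 1 ✓, 2 ✓, 3 ✓, 4 ✓.
At position 5 the labels are {running}, so ready ∨ blocked is false there. This is the first violation.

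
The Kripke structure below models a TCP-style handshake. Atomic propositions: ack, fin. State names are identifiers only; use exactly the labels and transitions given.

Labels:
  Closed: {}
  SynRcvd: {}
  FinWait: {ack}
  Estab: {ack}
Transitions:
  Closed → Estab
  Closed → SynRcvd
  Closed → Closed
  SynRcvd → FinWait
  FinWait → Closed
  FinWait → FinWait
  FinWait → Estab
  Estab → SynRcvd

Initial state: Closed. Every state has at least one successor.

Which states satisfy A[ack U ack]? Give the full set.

{FinWait, Estab}

States satisfying ack: {FinWait, Estab}.
States satisfying A[ack U ack]: {FinWait, Estab}.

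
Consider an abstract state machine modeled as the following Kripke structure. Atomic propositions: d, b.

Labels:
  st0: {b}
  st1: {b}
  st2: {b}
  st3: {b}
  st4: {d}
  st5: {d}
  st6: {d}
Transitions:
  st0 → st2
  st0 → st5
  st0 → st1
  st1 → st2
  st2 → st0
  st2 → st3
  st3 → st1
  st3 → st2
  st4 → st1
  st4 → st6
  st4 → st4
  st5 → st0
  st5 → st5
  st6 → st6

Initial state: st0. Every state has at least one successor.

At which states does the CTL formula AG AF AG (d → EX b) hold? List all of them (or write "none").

{st0, st1, st2, st3, st5}

States satisfying AF AG (d → EX b): {st0, st1, st2, st3, st5}.
States satisfying AG AF AG (d → EX b): {st0, st1, st2, st3, st5}.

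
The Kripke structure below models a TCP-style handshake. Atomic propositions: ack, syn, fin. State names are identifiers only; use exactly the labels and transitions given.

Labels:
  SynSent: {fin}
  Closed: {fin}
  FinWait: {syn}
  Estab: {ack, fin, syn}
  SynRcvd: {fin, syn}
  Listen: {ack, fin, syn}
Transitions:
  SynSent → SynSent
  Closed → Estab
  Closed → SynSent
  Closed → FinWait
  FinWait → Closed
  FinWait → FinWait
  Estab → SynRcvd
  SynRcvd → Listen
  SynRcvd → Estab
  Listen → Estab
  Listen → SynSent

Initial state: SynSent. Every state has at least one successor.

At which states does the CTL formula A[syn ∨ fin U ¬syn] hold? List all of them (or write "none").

States satisfying syn ∨ fin: {SynSent, Closed, FinWait, Estab, SynRcvd, Listen}.
States satisfying ¬syn: {SynSent, Closed}.
States satisfying A[syn ∨ fin U ¬syn]: {SynSent, Closed}.

{SynSent, Closed}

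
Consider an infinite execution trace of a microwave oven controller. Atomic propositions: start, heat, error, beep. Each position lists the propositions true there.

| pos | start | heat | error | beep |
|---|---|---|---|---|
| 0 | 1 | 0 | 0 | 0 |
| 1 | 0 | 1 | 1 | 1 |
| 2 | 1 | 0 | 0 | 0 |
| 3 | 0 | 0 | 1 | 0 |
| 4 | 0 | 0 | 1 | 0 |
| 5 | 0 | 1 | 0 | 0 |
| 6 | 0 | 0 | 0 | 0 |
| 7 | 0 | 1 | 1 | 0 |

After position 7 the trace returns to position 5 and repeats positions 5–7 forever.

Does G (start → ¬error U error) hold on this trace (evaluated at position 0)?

Yes

start → ¬error U error holds at every position 0..7, and those are all positions ever visited, so G (start → ¬error U error) holds.
Positions where start holds: 0, 2.
Check ¬error U error at each: 0→ok, 2→ok.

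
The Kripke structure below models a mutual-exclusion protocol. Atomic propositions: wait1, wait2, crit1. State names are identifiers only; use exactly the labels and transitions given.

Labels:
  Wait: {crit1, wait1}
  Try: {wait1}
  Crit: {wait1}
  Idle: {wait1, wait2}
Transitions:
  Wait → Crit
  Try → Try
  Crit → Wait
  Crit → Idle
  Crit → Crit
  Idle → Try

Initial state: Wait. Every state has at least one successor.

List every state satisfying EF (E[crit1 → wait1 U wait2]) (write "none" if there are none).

States satisfying E[crit1 → wait1 U wait2]: {Wait, Crit, Idle}.
States satisfying EF (E[crit1 → wait1 U wait2]): {Wait, Crit, Idle}.

{Wait, Crit, Idle}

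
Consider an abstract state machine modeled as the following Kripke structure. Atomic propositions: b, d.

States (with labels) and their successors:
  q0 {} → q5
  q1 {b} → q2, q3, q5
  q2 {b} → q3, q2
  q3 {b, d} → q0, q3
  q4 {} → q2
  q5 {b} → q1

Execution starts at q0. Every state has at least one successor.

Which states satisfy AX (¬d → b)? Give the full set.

{q0, q1, q2, q4, q5}

States satisfying ¬d → b: {q1, q2, q3, q5}.
States satisfying AX (¬d → b): {q0, q1, q2, q4, q5}.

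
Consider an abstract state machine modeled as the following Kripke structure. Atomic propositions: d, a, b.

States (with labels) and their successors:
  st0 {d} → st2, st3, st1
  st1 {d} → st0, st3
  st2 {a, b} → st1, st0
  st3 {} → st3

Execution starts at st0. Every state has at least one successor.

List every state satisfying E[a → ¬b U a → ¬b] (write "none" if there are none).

{st0, st1, st3}

States satisfying a → ¬b: {st0, st1, st3}.
States satisfying E[a → ¬b U a → ¬b]: {st0, st1, st3}.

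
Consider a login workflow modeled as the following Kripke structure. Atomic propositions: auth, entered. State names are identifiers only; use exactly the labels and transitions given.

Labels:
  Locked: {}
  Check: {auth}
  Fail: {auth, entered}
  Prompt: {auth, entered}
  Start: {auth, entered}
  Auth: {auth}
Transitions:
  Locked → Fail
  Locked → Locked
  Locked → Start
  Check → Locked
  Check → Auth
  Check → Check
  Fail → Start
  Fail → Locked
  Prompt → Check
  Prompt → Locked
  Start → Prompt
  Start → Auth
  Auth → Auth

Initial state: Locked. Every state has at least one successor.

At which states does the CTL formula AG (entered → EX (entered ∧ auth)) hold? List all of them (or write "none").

{Auth}

States satisfying entered → EX (entered ∧ auth): {Locked, Check, Fail, Start, Auth}.
States satisfying AG (entered → EX (entered ∧ auth)): {Auth}.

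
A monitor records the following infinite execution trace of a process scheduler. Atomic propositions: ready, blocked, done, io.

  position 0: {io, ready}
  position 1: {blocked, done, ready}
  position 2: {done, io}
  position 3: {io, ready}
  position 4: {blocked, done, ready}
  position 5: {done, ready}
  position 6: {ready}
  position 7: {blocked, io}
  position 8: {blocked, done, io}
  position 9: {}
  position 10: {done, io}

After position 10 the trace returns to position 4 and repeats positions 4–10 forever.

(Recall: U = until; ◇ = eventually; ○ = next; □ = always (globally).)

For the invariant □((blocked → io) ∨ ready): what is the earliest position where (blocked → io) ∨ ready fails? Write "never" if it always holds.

never

(blocked → io) ∨ ready holds at every position 0..10, and those are all the positions the trace ever visits, so the invariant □((blocked → io) ∨ ready) is never violated.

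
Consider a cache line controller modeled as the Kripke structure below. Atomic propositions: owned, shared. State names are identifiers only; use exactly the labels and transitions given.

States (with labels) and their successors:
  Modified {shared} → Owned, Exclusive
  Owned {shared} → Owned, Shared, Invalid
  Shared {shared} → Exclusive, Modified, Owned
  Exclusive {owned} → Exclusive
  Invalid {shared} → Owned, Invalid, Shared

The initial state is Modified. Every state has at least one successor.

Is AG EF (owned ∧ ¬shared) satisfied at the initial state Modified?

States satisfying EF (owned ∧ ¬shared): {Modified, Owned, Shared, Exclusive, Invalid}.
States satisfying AG EF (owned ∧ ¬shared): {Modified, Owned, Shared, Exclusive, Invalid}.
Every state reachable from Modified satisfies EF (owned ∧ ¬shared).
Modified ∈ Sat(AG EF (owned ∧ ¬shared)).

Satisfied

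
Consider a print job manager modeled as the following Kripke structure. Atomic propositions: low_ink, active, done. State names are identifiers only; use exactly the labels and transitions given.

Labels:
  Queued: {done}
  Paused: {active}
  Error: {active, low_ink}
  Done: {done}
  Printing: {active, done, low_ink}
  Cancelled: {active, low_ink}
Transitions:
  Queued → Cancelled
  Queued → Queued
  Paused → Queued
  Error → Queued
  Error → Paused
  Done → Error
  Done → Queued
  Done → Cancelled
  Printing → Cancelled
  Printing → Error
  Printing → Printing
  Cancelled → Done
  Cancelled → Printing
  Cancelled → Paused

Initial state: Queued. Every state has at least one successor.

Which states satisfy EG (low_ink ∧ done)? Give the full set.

States satisfying low_ink ∧ done: {Printing}.
States satisfying EG (low_ink ∧ done): {Printing}.

{Printing}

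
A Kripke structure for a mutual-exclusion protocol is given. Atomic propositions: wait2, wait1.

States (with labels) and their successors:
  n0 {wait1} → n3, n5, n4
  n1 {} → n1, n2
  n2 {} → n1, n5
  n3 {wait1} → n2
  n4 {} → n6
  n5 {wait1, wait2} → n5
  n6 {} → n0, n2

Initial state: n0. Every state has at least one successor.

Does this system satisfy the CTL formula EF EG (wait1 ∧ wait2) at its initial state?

States satisfying EG (wait1 ∧ wait2): {n5}.
States satisfying EF EG (wait1 ∧ wait2): {n0, n1, n2, n3, n4, n5, n6}.
Some path from n0 reaches a state where EG (wait1 ∧ wait2) holds.
n0 ∈ Sat(EF EG (wait1 ∧ wait2)).

Yes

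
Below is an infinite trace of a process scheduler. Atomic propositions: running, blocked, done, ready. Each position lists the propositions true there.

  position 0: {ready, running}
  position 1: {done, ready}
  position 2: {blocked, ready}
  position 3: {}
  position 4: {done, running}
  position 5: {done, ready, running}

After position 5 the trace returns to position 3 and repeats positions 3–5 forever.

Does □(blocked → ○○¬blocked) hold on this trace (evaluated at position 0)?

blocked → ○○¬blocked holds at every position 0..5, and those are all positions ever visited, so □(blocked → ○○¬blocked) holds.
Positions where blocked holds: 2.
Check ○○¬blocked at each: 2→ok.

Yes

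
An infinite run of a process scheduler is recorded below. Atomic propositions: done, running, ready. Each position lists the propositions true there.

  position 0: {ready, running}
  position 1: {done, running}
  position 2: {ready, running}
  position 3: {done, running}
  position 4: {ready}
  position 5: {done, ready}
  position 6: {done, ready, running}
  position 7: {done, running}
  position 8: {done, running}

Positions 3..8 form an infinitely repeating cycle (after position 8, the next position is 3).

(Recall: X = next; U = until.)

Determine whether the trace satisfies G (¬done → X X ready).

¬done → X X ready holds at every position 0..8, and those are all positions ever visited, so G (¬done → X X ready) holds.
Positions where ¬done holds: 0, 2, 4.
Check X X ready at each: 0→ok, 2→ok, 4→ok.

Yes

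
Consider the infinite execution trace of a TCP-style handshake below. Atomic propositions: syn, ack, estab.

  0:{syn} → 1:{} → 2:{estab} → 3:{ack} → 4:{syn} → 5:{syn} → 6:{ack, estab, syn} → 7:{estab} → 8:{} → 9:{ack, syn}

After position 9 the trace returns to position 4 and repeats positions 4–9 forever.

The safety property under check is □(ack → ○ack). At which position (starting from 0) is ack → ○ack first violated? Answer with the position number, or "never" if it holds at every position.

Check ack → ○ack at each position in order: 0 ✓, 1 ✓, 2 ✓.
At position 3 the labels are {ack} and the next position 4 has {syn}, so ack → ○ack is false there. This is the first violation.

3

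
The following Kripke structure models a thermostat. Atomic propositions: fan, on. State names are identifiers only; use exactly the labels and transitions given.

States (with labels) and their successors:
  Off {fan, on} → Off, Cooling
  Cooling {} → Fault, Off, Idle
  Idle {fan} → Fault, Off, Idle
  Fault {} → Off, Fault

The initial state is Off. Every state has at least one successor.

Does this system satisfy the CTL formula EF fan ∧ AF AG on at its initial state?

States satisfying fan: {Off, Idle}.
States satisfying EF fan: {Off, Cooling, Idle, Fault}.
States satisfying AG on: ∅.
States satisfying AF AG on: ∅.
States satisfying EF fan ∧ AF AG on: ∅.
Off ∉ Sat(EF fan ∧ AF AG on).

No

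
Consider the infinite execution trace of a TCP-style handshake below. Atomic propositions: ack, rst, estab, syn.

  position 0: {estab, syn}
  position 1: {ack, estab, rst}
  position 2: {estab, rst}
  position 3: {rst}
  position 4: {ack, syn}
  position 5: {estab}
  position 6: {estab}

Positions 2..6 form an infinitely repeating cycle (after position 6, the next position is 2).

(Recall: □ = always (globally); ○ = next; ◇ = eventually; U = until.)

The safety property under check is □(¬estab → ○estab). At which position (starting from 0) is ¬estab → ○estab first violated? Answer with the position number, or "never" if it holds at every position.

3

Check ¬estab → ○estab at each position in order: 0 ✓, 1 ✓, 2 ✓.
At position 3 the labels are {rst} and the next position 4 has {ack, syn}, so ¬estab → ○estab is false there. This is the first violation.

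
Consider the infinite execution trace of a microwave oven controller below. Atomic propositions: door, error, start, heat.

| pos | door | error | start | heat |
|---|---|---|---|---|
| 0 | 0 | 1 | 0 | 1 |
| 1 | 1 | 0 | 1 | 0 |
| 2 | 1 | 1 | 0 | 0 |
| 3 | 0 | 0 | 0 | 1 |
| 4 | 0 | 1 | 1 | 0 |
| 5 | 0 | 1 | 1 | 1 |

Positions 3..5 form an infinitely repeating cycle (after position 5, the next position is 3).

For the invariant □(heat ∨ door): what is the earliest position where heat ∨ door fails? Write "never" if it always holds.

4

Check heat ∨ door at each position in order: 0 ✓, 1 ✓, 2 ✓, 3 ✓.
At position 4 the labels are {error, start}, so heat ∨ door is false there. This is the first violation.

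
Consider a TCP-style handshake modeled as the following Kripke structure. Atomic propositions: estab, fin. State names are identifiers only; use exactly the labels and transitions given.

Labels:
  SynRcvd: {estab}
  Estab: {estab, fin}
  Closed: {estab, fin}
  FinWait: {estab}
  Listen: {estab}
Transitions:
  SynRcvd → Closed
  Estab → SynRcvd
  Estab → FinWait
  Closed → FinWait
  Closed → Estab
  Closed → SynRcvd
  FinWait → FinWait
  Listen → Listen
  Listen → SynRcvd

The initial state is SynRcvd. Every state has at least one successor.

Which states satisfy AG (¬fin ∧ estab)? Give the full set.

States satisfying ¬fin ∧ estab: {SynRcvd, FinWait, Listen}.
States satisfying AG (¬fin ∧ estab): {FinWait}.

{FinWait}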